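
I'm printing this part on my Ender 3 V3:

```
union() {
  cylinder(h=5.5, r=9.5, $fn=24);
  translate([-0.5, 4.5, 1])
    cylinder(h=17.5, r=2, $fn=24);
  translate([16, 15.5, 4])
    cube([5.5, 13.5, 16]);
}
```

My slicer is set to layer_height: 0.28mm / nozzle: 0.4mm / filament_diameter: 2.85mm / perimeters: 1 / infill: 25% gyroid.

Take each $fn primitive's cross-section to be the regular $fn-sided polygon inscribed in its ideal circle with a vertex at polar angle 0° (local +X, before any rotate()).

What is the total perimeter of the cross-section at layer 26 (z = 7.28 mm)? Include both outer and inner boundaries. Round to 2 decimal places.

50.53 mm

At z = 7.28 mm: the cylinder is not intersected at this z (z outside [0, 5.5]); the r=2 cylinder at (-0.5, 4.5) contributes a regular 24-gon of circumradius 2 (perimeter = 2·24·2.000·sin(180°/24) = 12.53 mm); the 5.5×13.5 cube at (16, 15.5) contributes its full rectangle (perimeter 38.00 mm); Combining (union): the 2 present regions are separate (no shared area or edge), so areas and boundary lengths simply add and each stays a separate island — boundary = 50.53 mm. Overall, the cross-section has 2 separate islands. Total boundary length (outer) = 50.53 mm.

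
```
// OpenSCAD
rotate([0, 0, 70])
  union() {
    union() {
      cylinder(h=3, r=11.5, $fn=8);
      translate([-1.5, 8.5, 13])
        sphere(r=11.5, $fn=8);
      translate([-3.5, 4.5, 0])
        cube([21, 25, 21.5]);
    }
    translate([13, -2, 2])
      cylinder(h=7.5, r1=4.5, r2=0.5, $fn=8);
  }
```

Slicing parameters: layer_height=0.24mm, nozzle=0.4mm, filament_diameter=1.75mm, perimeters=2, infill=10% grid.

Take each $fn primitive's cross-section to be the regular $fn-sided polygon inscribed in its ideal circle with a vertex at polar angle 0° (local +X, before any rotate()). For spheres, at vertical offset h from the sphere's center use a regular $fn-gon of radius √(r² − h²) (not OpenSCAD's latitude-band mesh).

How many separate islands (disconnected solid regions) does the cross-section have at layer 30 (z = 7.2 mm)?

2

At z = 7.2 mm: the cylinder is absent (z outside [0, 3]); the r=11.5 sphere at (-1.5, 8.5) contributes a regular 8-gon of circumradius √(11.5²−5.8²) = 9.930; the 21×25 cube at (-3.5, 4.5) contributes its full rectangle; Combining (union): the regions partially overlap (shared area 133.17 mm²), so overlapping operands fuse into one piece — 1 connected region; the cone at (13, -2) contributes a regular 8-gon of circumradius 1.727 (interpolated between r1=4.5 and r2=0.5 at t=0.693); Taking the union: the 2 present regions are separate (no shared area or edge), so areas and boundary lengths simply add and each stays a separate island — 2 connected regions; (whole slice rotated 70° about Z — lengths, areas and connectivity unchanged). Overall, the cross-section has 2 separate islands. Island count = 2.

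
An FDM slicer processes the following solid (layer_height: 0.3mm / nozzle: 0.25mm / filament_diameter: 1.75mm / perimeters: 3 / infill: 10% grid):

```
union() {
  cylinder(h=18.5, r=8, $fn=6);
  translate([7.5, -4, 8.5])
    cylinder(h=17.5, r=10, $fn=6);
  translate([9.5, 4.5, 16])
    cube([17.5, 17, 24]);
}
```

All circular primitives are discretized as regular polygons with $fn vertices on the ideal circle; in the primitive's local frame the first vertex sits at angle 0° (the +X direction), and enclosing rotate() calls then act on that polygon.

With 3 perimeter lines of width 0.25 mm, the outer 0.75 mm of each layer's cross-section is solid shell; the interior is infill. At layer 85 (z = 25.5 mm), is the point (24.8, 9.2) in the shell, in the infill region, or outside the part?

infill

At z = 25.5 mm: the cylinder is not intersected at this z (z outside [0, 18.5]); the r=10 cylinder at (7.5, -4) contributes a regular 6-gon of circumradius 10; the 17.5×17 cube at (9.5, 4.5) contributes its full rectangle; Combining (union): the regions partially overlap (shared area 0.49 mm²), so overlapping operands fuse into one piece — 1 connected region. Overall, the cross-section is a single solid region. The nearest boundary edge runs (27.00, 21.50)→(27.00, 4.50); distance from the point to it = 2.20 mm. The point is inside the cross-section and 2.20 mm from the nearest boundary — more than the 0.75 mm shell width (3 × 0.25), so it's in the infill interior.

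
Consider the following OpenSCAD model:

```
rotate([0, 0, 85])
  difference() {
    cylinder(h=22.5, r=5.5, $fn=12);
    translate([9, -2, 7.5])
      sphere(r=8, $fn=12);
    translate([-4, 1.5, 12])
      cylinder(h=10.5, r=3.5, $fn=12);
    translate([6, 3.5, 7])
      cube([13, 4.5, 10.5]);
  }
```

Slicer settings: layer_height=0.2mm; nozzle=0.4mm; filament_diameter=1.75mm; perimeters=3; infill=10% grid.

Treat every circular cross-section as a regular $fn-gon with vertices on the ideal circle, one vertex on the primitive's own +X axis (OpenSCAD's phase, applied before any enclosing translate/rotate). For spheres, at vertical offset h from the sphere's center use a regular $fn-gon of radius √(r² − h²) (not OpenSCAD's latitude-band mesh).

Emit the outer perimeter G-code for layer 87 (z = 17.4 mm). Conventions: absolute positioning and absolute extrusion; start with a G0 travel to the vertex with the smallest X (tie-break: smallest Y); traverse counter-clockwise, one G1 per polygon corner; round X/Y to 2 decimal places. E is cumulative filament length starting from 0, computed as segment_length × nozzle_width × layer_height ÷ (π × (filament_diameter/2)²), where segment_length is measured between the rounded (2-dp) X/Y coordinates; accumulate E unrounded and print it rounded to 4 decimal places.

At z = 17.4 mm: the r=5.5 cylinder contributes a regular 12-gon of circumradius 5.5; the sphere at (9, -2) does not reach this height (|z−center|=9.900 > r=8); the r=3.5 cylinder at (-4, 1.5) gives a regular 12-gon of circumradius 3.5 (constant along its height); the cube at (6, 3.5) (footprint 13×4.5) is included at this height; Taking the first minus the rest: starting from the r=5.5 cylinder, the r=3.5 cylinder at (-4, 1.5) partially overlaps it — only the 23.24 mm² overlap (of its 36.75 mm²) is removed, clipping the outline; the 13×4.5 cube at (6, 3.5) misses the remaining region (no effect) — 1 connected region; (whole slice rotated 85° about Z — lengths, areas and connectivity unchanged). The outline is a single polygon with 18 vertices. Extrusion per mm of travel: 0.4 × 0.2 / (π × 0.875²) = 0.033260. Accumulating E over each segment gives final E = 1.2477.

G0 X-5.48 Y0.48 Z17.40
G1 X-4.98 Y-2.32 E0.0946
G1 X-4.91 Y-2.41 E0.0984
G1 X-4.71 Y-1.85 E0.1182
G1 X-3.32 Y-0.68 E0.1786
G1 X-1.54 Y-0.37 E0.2387
G1 X0.16 Y-0.99 E0.2989
G1 X1.33 Y-2.37 E0.3591
G1 X1.64 Y-4.16 E0.4195
G1 X1.28 Y-5.17 E0.4551
G1 X2.32 Y-4.98 E0.4903
G1 X4.51 Y-3.15 E0.5852
G1 X5.48 Y-0.48 E0.6797
G1 X4.98 Y2.32 E0.7743
G1 X3.15 Y4.51 E0.8692
G1 X0.48 Y5.48 E0.9637
G1 X-2.32 Y4.98 E1.0583
G1 X-4.51 Y3.15 E1.1532
G1 X-5.48 Y0.48 E1.2477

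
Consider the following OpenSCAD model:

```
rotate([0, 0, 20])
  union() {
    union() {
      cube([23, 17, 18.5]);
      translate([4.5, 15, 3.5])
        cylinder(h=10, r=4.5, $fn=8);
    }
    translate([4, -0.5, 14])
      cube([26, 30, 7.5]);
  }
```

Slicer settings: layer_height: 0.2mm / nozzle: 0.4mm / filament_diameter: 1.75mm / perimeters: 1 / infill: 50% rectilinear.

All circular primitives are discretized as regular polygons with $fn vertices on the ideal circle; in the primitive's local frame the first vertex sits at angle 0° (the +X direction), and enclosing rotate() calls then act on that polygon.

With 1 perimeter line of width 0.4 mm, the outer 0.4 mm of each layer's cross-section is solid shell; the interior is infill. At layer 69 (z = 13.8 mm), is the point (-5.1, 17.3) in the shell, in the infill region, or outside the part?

At z = 13.8 mm: the cube (footprint 23×17) is included at this height; the cylinder at (4.5, 15) is absent (z outside [3.5, 13.5]); Taking the union: only the 23×17 cube is present, so the union is just that shape — 1 connected region; the cube at (4, -0.5) does not reach this height (z outside [14, 21.5]); Merging all regions: only the result so far is present, so the union is just that shape — 1 connected region; (rotated 20° about Z; rotation is an isometry so areas/perimeters/island counts are preserved). Overall, the cross-section is a single solid region. Undo the 20° rotation: the query point maps to (1.125, 18.001) in the un-rotated model frame. The nearest boundary edge runs (23.00, 17.00)→(0.00, 17.00); distance from the point to it = 1.00 mm. The point is not inside any of the regions above, so it lies outside the cross-section (1.00 mm from the nearest boundary).

outside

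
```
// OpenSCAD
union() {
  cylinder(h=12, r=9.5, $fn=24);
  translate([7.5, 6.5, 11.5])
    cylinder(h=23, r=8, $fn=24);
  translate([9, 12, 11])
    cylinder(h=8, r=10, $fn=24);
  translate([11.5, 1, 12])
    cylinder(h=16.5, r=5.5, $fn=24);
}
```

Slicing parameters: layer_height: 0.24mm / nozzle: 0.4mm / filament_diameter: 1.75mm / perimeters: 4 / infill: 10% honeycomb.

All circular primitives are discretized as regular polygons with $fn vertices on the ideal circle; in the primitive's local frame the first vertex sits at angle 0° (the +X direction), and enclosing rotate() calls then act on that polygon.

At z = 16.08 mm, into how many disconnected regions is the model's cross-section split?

1

At z = 16.08 mm: the cylinder is not intersected at this z (z outside [0, 12]); the cylinder at (7.5, 6.5): section is a regular 24-gon, circumradius r=8; the r=10 cylinder at (9, 12) contributes a regular 24-gon of circumradius 10; the cylinder at (11.5, 1): section is a regular 24-gon, circumradius r=5.5; Combining (union): the regions partially overlap (shared area 200.18 mm²), so overlapping operands fuse into one piece — 1 connected region. The result has 1 disconnected region.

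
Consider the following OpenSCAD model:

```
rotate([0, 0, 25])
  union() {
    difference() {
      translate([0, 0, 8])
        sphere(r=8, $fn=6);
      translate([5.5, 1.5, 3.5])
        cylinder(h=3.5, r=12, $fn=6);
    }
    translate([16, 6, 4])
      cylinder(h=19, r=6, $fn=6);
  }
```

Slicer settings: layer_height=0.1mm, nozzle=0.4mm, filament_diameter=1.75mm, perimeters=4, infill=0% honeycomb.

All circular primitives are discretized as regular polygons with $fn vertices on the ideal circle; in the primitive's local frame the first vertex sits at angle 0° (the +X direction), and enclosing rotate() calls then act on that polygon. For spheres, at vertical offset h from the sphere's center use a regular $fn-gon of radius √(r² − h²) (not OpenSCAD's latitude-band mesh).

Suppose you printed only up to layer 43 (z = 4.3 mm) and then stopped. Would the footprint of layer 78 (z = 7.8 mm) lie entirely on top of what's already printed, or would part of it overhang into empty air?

part overhangs

Compare the two slices. At z = 4.3: the sphere: section is a regular 6-gon, circumradius = √(r²−h²) = √(8²−3.7²) = 7.093 (area = (6/2)·7.093²·sin(360°/6) = 130.71 mm²); the r=12 cylinder at (5.5, 1.5) contributes a regular 6-gon of circumradius 12 (area = (6/2)·12.000²·sin(360°/6) = 374.12 mm²); Taking the first minus the rest: starting from the r=8 sphere (130.71 mm²), the r=12 cylinder at (5.5, 1.5) partially overlaps it — only the 120.83 mm² overlap (of its 374.12 mm²) is removed, clipping the outline — area = 9.88 mm²; the cylinder at (16, 6): section is a regular 6-gon, circumradius r=6 (area = (6/2)·6.000²·sin(360°/6) = 93.53 mm²); Combining (union): the 2 present regions are separate (no shared area or edge), so areas and boundary lengths simply add and each stays a separate island — area = 103.41 mm²; (whole slice rotated 25° about Z — lengths, areas and connectivity unchanged). At z = 7.8: the r=8 sphere slices to a regular 6-gon of circumradius 7.997 (√(r²−h²) with h=0.2 from center) (area = (6/2)·7.997²·sin(360°/6) = 166.17 mm²); the cylinder at (5.5, 1.5) is absent (z outside [3.5, 7]); Taking the first minus the rest: none of the subtracted shapes is present at this height, so the r=8 sphere is unchanged — area = 166.17 mm²; the r=6 cylinder at (16, 6) gives a regular 6-gon of circumradius 6 (constant along its height) (area = (6/2)·6.000²·sin(360°/6) = 93.53 mm²); Combining (union): the 2 present regions are separate (no shared area or edge), so areas and boundary lengths simply add and each stays a separate island — area = 259.70 mm²; (rotated 25° about Z; rotation is an isometry so areas/perimeters/island counts are preserved). Checking containment: at z = 7.8 the cross-section extends beyond the z = 4.3 cross-section by about 156.29 mm².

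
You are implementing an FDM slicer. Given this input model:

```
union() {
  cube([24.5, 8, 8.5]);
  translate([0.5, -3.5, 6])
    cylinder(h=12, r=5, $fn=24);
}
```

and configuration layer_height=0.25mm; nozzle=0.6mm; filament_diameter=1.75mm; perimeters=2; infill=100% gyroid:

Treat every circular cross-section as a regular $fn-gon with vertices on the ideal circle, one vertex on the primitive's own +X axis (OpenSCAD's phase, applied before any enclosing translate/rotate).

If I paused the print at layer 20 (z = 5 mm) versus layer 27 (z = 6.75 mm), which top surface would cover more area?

layer 27 (z = 6.75 mm)

Layer 20 (z = 5): the 24.5×8 cube contributes its full rectangle (area 196.00 mm²); the cylinder at (0.5, -3.5) does not reach this height (z outside [6, 18]); Taking the union: only the 24.5×8 cube is present, so the union is just that shape — area = 196.00 mm². So its area = 196.00 mm². Layer 27 (z = 6.75): the cube (footprint 24.5×8) is included at this height (area 196.00 mm²); the r=5 cylinder at (0.5, -3.5) gives a regular 24-gon of circumradius 5 (constant along its height) (area = (24/2)·5.000²·sin(360°/24) = 77.65 mm²); Taking the union: the regions partially overlap — summed areas 273.65 mm² minus the doubly-counted overlap 4.32 mm² gives 269.33 mm² — area = 269.33 mm². So its area = 269.33 mm². Layer 27 is larger (269.33 vs 196.00 mm²).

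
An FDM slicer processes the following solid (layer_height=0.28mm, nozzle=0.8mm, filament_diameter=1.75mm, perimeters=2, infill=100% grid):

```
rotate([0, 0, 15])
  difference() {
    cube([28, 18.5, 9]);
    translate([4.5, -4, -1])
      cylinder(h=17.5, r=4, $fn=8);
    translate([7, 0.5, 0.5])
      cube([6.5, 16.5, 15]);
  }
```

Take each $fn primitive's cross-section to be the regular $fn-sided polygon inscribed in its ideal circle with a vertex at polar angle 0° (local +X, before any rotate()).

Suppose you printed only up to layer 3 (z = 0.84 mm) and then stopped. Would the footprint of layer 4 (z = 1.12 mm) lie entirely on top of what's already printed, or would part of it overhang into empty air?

Compare the two slices. At z = 0.84: the cube is present — its section is the full 28×18.5 rectangle (area 518.00 mm²); the r=4 cylinder at (4.5, -4) gives a regular 8-gon of circumradius 4 (constant along its height) (area = (8/2)·4.000²·sin(360°/8) = 45.25 mm²); the cube at (7, 0.5) (footprint 6.5×16.5) is included at this height (area 107.25 mm²); Subtracting the remaining from the first: starting from the 28×18.5 cube (518.00 mm²), the r=4 cylinder at (4.5, -4) misses the remaining region (no effect); the 6.5×16.5 cube at (7, 0.5) lies wholly inside it (removes its full 107.25 mm² and its 46.00 mm outline becomes a hole wall) — area = 410.75 mm²; (rotated 15° about Z; rotation is an isometry so areas/perimeters/island counts are preserved). At z = 1.12: the 28×18.5 cube contributes its full rectangle (area 518.00 mm²); the r=4 cylinder at (4.5, -4) gives a regular 8-gon of circumradius 4 (constant along its height) (area = (8/2)·4.000²·sin(360°/8) = 45.25 mm²); the cube at (7, 0.5) is present — its section is the full 6.5×16.5 rectangle (area 107.25 mm²); Subtracting the remaining from the first: starting from the 28×18.5 cube (518.00 mm²), the r=4 cylinder at (4.5, -4) misses the remaining region (no effect); the 6.5×16.5 cube at (7, 0.5) lies wholly inside it (removes its full 107.25 mm² and its 46.00 mm outline becomes a hole wall) — area = 410.75 mm²; (rotated 15° about Z; rotation is an isometry so areas/perimeters/island counts are preserved). Checking containment: the cross-section at z = 1.12 is a subset of the cross-section at z = 0.84.

entirely on top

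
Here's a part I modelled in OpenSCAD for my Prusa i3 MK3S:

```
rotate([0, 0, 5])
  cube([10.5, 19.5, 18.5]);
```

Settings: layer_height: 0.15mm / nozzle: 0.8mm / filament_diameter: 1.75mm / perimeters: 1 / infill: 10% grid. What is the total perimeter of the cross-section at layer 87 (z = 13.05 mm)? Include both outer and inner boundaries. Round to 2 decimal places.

At z = 13.05 mm: the cube is present — its section is the full 10.5×19.5 rectangle (perimeter 60.00 mm); (whole slice rotated 5° about Z — lengths, areas and connectivity unchanged). Overall, the cross-section is a single solid region. Total boundary length (outer) = 60.00 mm.

60.00 mm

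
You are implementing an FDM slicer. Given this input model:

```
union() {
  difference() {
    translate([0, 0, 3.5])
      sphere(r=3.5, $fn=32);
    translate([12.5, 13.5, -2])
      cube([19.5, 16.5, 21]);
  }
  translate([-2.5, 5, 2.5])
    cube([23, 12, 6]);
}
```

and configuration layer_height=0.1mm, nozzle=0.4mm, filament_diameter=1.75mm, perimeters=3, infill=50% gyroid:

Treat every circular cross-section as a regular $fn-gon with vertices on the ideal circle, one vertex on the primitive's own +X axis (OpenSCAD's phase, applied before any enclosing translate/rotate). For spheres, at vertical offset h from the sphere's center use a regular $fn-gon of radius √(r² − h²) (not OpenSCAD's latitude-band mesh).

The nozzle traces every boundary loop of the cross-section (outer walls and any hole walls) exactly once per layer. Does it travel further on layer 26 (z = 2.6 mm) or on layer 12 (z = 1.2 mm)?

Layer 26 (z = 2.6): the sphere: section is a regular 32-gon, circumradius = √(r²−h²) = √(3.5²−0.9²) = 3.382 (perimeter = 2·32·3.382·sin(180°/32) = 21.22 mm); the cube at (12.5, 13.5) (footprint 19.5×16.5) is included at this height (perimeter 72.00 mm); After the difference (first − rest): starting from the r=3.5 sphere, the 19.5×16.5 cube at (12.5, 13.5) misses the remaining region (no effect) — boundary = 21.22 mm; the 23×12 cube at (-2.5, 5) contributes its full rectangle (perimeter 70.00 mm); Merging all regions: the 2 present regions are separate (no shared area or edge), so areas and boundary lengths simply add and each stays a separate island — boundary = 91.22 mm. So its perimeter = 91.22 mm. Layer 12 (z = 1.2): the r=3.5 sphere contributes a regular 32-gon of circumradius √(3.5²−2.3²) = 2.638 (perimeter = 2·32·2.638·sin(180°/32) = 16.55 mm); the cube at (12.5, 13.5) is present — its section is the full 19.5×16.5 rectangle (perimeter 72.00 mm); Taking the first minus the rest: starting from the r=3.5 sphere, the 19.5×16.5 cube at (12.5, 13.5) misses the remaining region (no effect) — boundary = 16.55 mm; the cube at (-2.5, 5) is absent (z outside [2.5, 8.5]); Taking the union: only that combined region is present, so the union is just that shape — boundary = 16.55 mm. So its perimeter = 16.55 mm. Layer 26 is larger (91.22 vs 16.55 mm).

layer 26 (z = 2.6 mm)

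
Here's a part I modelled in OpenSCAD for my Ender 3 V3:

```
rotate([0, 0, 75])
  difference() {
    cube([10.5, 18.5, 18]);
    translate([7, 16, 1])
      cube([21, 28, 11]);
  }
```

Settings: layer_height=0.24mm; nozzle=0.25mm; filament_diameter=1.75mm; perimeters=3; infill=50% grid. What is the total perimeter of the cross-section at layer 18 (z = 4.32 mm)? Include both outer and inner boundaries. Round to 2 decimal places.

58.00 mm

At z = 4.32 mm: the 10.5×18.5 cube contributes its full rectangle (perimeter 58.00 mm); the cube at (7, 16) is present — its section is the full 21×28 rectangle (perimeter 98.00 mm); Subtracting the remaining from the first: starting from the 10.5×18.5 cube, the 21×28 cube at (7, 16) partially overlaps it — only the 8.75 mm² overlap (of its 588.00 mm²) is removed, clipping the outline — boundary = 58.00 mm; (rotated 75° about Z; rotation is an isometry so areas/perimeters/island counts are preserved). Overall, the cross-section is a single solid region. Total boundary length (outer) = 58.00 mm.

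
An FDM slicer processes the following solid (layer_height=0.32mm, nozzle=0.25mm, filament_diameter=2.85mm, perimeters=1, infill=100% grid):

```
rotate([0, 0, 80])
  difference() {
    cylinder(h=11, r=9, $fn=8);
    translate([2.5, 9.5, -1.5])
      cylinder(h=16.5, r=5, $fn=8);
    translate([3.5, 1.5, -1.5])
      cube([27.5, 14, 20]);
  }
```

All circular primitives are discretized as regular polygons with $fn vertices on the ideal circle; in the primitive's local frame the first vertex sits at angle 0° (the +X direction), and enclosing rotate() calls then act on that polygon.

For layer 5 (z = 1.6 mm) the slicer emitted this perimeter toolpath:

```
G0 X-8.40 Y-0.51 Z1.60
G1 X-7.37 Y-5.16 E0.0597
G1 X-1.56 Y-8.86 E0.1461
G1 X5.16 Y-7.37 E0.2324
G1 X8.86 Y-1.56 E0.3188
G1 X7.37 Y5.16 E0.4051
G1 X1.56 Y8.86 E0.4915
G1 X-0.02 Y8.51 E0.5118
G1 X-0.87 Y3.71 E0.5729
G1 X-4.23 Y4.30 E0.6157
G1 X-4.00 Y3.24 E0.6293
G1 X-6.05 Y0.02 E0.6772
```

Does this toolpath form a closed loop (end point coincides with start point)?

no

Start point (G0): (-8.40, -0.51). End point (last G1): the path does not return to the start — open.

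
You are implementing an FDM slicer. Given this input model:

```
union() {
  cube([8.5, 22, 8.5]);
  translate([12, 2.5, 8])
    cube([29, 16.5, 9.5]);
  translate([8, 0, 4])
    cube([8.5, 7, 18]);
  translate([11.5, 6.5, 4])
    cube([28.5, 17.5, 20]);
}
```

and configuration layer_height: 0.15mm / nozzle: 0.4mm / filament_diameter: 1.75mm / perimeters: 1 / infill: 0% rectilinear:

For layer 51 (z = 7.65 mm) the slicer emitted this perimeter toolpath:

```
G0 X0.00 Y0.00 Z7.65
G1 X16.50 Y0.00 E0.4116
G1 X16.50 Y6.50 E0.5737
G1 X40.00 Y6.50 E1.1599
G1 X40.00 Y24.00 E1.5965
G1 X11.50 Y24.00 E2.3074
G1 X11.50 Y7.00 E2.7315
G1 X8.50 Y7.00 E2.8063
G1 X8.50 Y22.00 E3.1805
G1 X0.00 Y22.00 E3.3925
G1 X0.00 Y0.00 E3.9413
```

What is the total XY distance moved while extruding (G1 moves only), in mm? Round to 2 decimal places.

Sum the Euclidean lengths of each G1 segment: total = 158.00 mm.

158.00 mm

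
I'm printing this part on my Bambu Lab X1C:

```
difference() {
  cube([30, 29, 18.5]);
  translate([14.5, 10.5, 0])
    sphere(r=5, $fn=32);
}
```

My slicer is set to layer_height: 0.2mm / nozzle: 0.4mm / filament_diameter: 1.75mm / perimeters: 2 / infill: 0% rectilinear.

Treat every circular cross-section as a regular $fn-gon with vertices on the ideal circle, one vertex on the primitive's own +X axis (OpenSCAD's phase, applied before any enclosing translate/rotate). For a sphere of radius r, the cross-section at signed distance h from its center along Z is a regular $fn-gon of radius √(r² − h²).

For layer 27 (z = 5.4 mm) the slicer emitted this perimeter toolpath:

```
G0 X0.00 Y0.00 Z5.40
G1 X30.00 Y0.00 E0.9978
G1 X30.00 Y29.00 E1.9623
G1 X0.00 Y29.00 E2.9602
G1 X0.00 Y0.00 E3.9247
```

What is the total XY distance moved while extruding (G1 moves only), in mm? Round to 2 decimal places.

118.00 mm

Sum the Euclidean lengths of each G1 segment: total = 118.00 mm.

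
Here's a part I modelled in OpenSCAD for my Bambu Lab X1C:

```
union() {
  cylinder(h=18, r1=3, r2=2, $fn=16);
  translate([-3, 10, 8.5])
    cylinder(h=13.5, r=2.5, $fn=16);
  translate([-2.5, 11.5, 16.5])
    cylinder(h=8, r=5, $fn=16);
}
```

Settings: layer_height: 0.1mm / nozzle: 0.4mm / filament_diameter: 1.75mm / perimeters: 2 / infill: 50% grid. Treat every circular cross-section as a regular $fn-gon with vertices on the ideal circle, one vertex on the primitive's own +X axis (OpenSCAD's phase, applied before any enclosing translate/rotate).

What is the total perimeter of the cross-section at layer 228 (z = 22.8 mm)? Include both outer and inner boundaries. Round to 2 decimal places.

31.21 mm

At z = 22.8 mm: the cone is absent (z outside [0, 18]); the cylinder at (-3, 10) is absent (z outside [8.5, 22]); the r=5 cylinder at (-2.5, 11.5) gives a regular 16-gon of circumradius 5 (constant along its height) (perimeter = 2·16·5.000·sin(180°/16) = 31.21 mm); Merging all regions: only the r=5 cylinder at (-2.5, 11.5) is present, so the union is just that shape — boundary = 31.21 mm. Overall, the cross-section is a single solid region. Total boundary length (outer) = 31.21 mm.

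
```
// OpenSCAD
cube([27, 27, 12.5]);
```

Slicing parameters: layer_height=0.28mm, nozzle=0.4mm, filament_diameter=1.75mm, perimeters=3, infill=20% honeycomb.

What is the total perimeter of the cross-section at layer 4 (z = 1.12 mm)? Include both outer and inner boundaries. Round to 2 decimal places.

108.00 mm

At z = 1.12 mm: the cube is present — its section is the full 27×27 rectangle (perimeter 108.00 mm). Overall, the cross-section is a single solid region. Total boundary length (outer) = 108.00 mm.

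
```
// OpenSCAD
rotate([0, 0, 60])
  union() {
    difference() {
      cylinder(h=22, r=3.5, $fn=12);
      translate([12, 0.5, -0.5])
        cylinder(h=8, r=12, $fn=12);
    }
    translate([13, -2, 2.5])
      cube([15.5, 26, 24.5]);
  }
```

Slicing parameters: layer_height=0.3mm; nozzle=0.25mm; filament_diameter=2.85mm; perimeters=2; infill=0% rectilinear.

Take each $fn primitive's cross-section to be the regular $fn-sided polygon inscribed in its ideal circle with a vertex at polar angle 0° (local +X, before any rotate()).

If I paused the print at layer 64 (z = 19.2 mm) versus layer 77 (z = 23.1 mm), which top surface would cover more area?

layer 64 (z = 19.2 mm)

Layer 64 (z = 19.2): the r=3.5 cylinder contributes a regular 12-gon of circumradius 3.5 (area = (12/2)·3.500²·sin(360°/12) = 36.75 mm²); the cylinder at (12, 0.5) is absent (z outside [-0.5, 7.5]); Subtracting the remaining from the first: none of the subtracted shapes is present at this height, so the r=3.5 cylinder is unchanged — area = 36.75 mm²; the cube at (13, -2) is present — its section is the full 15.5×26 rectangle (area 403.00 mm²); Taking the union: the 2 present regions are separate (no shared area or edge), so areas and boundary lengths simply add and each stays a separate island — area = 439.75 mm²; (whole slice rotated 60° about Z — lengths, areas and connectivity unchanged). So its area = 439.75 mm². Layer 77 (z = 23.1): the cylinder is absent (z outside [0, 22]); the cylinder at (12, 0.5) does not reach this height (z outside [-0.5, 7.5]); Taking the first minus the rest: the first operand is absent here, so nothing remains; the cube at (13, -2) (footprint 15.5×26) is included at this height (area 403.00 mm²); Merging all regions: only the 15.5×26 cube at (13, -2) is present, so the union is just that shape — area = 403.00 mm²; (rotated 60° about Z; rotation is an isometry so areas/perimeters/island counts are preserved). So its area = 403.00 mm². Layer 64 is larger (439.75 vs 403.00 mm²).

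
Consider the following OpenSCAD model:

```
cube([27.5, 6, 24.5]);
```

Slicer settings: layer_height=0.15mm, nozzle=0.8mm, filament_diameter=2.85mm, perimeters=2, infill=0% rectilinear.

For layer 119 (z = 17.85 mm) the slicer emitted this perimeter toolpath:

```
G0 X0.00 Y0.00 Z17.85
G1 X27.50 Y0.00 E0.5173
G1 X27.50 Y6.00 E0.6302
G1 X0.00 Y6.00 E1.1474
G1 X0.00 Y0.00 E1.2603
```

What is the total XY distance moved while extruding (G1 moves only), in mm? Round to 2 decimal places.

Sum the Euclidean lengths of each G1 segment: total = 67.00 mm.

67.00 mm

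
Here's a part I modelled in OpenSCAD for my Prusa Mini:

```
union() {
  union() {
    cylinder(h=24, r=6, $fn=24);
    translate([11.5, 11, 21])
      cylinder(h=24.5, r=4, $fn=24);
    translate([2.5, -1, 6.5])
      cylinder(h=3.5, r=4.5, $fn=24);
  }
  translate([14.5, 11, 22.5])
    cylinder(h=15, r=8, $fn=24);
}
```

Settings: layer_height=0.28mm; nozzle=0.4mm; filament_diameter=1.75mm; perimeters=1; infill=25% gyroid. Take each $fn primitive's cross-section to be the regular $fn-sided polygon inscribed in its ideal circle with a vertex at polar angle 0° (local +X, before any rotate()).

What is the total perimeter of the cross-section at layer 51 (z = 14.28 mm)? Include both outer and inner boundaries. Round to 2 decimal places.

At z = 14.28 mm: the cylinder: section is a regular 24-gon, circumradius r=6 (perimeter = 2·24·6.000·sin(180°/24) = 37.59 mm); the cylinder at (11.5, 11) does not reach this height (z outside [21, 45.5]); the cylinder at (2.5, -1) is not intersected at this z (z outside [6.5, 10]); Combining (union): only the r=6 cylinder is present, so the union is just that shape — boundary = 37.59 mm; the cylinder at (14.5, 11) is not intersected at this z (z outside [22.5, 37.5]); Merging all regions: only that combined region is present, so the union is just that shape — boundary = 37.59 mm. Overall, the cross-section is a single solid region. Total boundary length (outer) = 37.59 mm.

37.59 mm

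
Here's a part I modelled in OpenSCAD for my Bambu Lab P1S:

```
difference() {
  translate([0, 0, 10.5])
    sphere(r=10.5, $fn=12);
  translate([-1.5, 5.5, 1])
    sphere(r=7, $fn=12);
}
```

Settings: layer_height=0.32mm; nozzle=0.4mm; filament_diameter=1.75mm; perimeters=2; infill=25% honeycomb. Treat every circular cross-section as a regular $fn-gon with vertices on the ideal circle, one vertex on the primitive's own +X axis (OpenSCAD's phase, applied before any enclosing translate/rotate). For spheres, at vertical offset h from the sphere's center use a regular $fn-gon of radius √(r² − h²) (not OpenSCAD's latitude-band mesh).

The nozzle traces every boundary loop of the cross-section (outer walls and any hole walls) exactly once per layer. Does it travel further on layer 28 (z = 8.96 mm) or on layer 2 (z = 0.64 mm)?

Layer 28 (z = 8.96): the r=10.5 sphere slices to a regular 12-gon of circumradius 10.386 (√(r²−h²) with h=1.54 from center) (perimeter = 2·12·10.386·sin(180°/12) = 64.52 mm); the sphere at (-1.5, 5.5) does not reach this height (|z−center|=7.960 > r=7); Subtracting the remaining from the first: none of the subtracted shapes is present at this height, so the r=10.5 sphere is unchanged — boundary = 64.52 mm. So its perimeter = 64.52 mm. Layer 2 (z = 0.64): the r=10.5 sphere slices to a regular 12-gon of circumradius 3.610 (√(r²−h²) with h=9.86 from center) (perimeter = 2·12·3.610·sin(180°/12) = 22.42 mm); the r=7 sphere at (-1.5, 5.5) slices to a regular 12-gon of circumradius 6.991 (√(r²−h²) with h=0.36 from center) (perimeter = 2·12·6.991·sin(180°/12) = 43.42 mm); Taking the first minus the rest: starting from the r=10.5 sphere, the r=7 sphere at (-1.5, 5.5) partially overlaps it — only the 25.25 mm² overlap (of its 146.61 mm²) is removed, clipping the outline — boundary = 18.54 mm. So its perimeter = 18.54 mm. Layer 28 is larger (64.52 vs 18.54 mm).

layer 28 (z = 8.96 mm)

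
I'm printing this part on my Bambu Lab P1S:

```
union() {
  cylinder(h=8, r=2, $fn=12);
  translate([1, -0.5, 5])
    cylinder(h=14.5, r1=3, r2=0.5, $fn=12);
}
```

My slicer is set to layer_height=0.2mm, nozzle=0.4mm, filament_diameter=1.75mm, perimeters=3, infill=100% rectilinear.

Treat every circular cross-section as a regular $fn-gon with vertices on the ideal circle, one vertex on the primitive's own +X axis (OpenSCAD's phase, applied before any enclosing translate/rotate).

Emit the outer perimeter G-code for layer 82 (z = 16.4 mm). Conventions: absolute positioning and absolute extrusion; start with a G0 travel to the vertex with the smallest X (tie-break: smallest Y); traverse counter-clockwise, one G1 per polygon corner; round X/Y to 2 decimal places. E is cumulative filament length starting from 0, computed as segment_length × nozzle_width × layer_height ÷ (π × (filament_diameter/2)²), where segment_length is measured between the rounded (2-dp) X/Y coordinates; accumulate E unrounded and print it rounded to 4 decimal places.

G0 X-0.03 Y-0.50 Z16.40
G1 X0.10 Y-1.02 E0.0178
G1 X0.48 Y-1.40 E0.0357
G1 X1.00 Y-1.53 E0.0535
G1 X1.52 Y-1.40 E0.0714
G1 X1.90 Y-1.02 E0.0892
G1 X2.03 Y-0.50 E0.1071
G1 X1.90 Y0.02 E0.1249
G1 X1.52 Y0.40 E0.1428
G1 X1.00 Y0.53 E0.1606
G1 X0.48 Y0.40 E0.1784
G1 X0.10 Y0.02 E0.1963
G1 X-0.03 Y-0.50 E0.2141

At z = 16.4 mm: the cylinder does not reach this height (z outside [0, 8]); the cone at (1, -0.5): at t=0.786 of its height the radius interpolates to r₁+(r₂−r₁)t = 1.034, giving a regular 12-gon of that circumradius; Merging all regions: only the cone at (1, -0.5) is present, so the union is just that shape — 1 connected region. The outline is a single polygon with 12 vertices. Extrusion per mm of travel: 0.4 × 0.2 / (π × 0.875²) = 0.033260. Accumulating E over each segment gives final E = 0.2141.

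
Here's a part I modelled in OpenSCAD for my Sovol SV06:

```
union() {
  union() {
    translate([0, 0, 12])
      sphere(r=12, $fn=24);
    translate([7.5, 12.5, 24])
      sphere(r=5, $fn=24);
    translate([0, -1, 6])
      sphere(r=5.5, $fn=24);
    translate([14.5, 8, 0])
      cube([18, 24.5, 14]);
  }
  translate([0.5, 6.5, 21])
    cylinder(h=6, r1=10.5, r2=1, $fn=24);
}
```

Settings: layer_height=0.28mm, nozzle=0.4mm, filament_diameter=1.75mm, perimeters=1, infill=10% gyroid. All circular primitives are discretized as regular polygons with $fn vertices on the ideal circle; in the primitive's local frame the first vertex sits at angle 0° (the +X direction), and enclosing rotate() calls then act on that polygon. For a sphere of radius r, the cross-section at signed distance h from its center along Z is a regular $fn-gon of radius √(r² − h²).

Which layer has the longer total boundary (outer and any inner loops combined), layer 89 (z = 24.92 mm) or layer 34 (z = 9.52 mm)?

Layer 89 (z = 24.92): the sphere is absent (|z−center|=12.920 > r=12); the sphere at (7.5, 12.5): section is a regular 24-gon, circumradius = √(r²−h²) = √(5²−0.92²) = 4.915 (perimeter = 2·24·4.915·sin(180°/24) = 30.79 mm); the sphere at (0, -1) does not reach this height (|z−center|=18.920 > r=5.5); the cube at (14.5, 8) is absent (z outside [0, 14]); Taking the union: only the r=5 sphere at (7.5, 12.5) is present, so the union is just that shape — boundary = 30.79 mm; the cone at (0.5, 6.5) (r1=10.5→r2=1) has section circumradius 4.293 here — a regular 24-gon (perimeter = 2·24·4.293·sin(180°/24) = 26.90 mm); Merging all regions: the 2 present regions are separate (no shared area or edge), so areas and boundary lengths simply add and each stays a separate island — boundary = 57.69 mm. So its perimeter = 57.69 mm. Layer 34 (z = 9.52): the r=12 sphere slices to a regular 24-gon of circumradius 11.741 (√(r²−h²) with h=2.48 from center) (perimeter = 2·24·11.741·sin(180°/24) = 73.56 mm); the sphere at (7.5, 12.5) is not intersected at this z (|z−center|=14.480 > r=5); the sphere at (0, -1): section is a regular 24-gon, circumradius = √(r²−h²) = √(5.5²−3.52²) = 4.226 (perimeter = 2·24·4.226·sin(180°/24) = 26.48 mm); the cube at (14.5, 8) (footprint 18×24.5) is included at this height (perimeter 85.00 mm); Combining (union): the regions partially overlap (shared area 55.47 mm²), so the edge portions inside another operand are dropped and the merged outline is re-measured after clipping — boundary = 158.56 mm; the cone at (0.5, 6.5) does not reach this height (z outside [21, 27]); Merging all regions: only that combined region is present, so the union is just that shape — boundary = 158.56 mm. So its perimeter = 158.56 mm. Layer 34 is larger (158.56 vs 57.69 mm).

layer 34 (z = 9.52 mm)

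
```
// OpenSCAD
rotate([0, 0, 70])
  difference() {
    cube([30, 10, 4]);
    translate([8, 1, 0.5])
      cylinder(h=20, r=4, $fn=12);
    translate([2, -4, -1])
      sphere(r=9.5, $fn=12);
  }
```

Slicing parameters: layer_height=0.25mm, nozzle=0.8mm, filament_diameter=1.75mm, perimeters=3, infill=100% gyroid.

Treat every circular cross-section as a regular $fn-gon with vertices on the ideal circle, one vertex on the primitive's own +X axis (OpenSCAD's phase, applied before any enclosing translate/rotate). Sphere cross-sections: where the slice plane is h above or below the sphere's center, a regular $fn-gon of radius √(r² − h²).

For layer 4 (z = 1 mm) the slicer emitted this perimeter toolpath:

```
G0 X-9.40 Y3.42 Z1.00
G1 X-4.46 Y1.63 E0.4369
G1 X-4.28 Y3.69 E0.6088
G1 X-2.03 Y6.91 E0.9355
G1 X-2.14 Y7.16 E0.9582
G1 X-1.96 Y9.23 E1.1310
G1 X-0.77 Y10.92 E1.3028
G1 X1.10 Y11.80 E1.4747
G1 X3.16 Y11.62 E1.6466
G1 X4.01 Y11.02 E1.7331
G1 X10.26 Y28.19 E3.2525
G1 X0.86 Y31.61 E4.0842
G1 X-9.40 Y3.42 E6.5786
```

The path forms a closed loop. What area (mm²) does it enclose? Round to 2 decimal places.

Apply the shoelace formula to the sequence of (X, Y) vertices; enclosed area = 245.68 mm².

245.68 mm²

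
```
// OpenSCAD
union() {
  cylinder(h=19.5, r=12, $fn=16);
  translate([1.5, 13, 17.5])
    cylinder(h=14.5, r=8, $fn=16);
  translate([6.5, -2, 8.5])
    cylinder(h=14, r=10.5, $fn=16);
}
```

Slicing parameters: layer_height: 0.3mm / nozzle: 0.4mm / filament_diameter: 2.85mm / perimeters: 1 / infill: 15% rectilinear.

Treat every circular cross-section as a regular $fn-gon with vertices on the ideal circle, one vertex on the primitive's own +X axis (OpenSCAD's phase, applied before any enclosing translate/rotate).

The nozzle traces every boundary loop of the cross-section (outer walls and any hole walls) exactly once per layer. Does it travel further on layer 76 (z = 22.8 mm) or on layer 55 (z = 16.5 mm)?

Layer 76 (z = 22.8): the cylinder is absent (z outside [0, 19.5]); the r=8 cylinder at (1.5, 13) contributes a regular 16-gon of circumradius 8 (perimeter = 2·16·8.000·sin(180°/16) = 49.94 mm); the cylinder at (6.5, -2) does not reach this height (z outside [8.5, 22.5]); Merging all regions: only the r=8 cylinder at (1.5, 13) is present, so the union is just that shape — boundary = 49.94 mm. So its perimeter = 49.94 mm. Layer 55 (z = 16.5): the r=12 cylinder contributes a regular 16-gon of circumradius 12 (perimeter = 2·16·12.000·sin(180°/16) = 74.91 mm); the cylinder at (1.5, 13) is not intersected at this z (z outside [17.5, 32]); the r=10.5 cylinder at (6.5, -2) contributes a regular 16-gon of circumradius 10.5 (perimeter = 2·16·10.500·sin(180°/16) = 65.55 mm); Combining (union): the regions partially overlap (shared area 236.70 mm²), so the edge portions inside another operand are dropped and the merged outline is re-measured after clipping — boundary = 84.47 mm. So its perimeter = 84.47 mm. Layer 55 is larger (84.47 vs 49.94 mm).

layer 55 (z = 16.5 mm)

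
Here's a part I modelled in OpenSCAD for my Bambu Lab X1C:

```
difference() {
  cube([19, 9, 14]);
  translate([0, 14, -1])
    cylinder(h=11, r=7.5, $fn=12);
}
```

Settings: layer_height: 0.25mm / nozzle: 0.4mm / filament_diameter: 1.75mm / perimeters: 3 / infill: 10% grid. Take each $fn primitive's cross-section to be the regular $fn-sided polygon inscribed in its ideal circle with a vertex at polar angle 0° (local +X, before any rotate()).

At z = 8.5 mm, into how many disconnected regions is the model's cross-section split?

1

At z = 8.5 mm: the cube is present — its section is the full 19×9 rectangle; the cylinder at (0, 14): section is a regular 12-gon, circumradius r=7.5; Subtracting the remaining from the first: starting from the 19×9 cube, the r=7.5 cylinder at (0, 14) partially overlaps it — only the 8.61 mm² overlap (of its 168.75 mm²) is removed, clipping the outline — 1 connected region. The result has 1 disconnected region.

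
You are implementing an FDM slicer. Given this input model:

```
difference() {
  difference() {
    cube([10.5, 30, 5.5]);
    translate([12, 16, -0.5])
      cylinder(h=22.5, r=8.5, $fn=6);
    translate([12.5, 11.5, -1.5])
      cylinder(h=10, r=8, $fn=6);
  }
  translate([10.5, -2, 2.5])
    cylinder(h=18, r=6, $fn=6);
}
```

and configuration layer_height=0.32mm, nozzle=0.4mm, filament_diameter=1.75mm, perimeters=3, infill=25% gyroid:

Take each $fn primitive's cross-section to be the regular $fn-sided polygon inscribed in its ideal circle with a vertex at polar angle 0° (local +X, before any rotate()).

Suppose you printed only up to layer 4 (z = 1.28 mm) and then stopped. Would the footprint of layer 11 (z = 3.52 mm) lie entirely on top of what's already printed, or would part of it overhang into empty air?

Compare the two slices. At z = 1.28: the cube is present — its section is the full 10.5×30 rectangle (area 315.00 mm²); the r=8.5 cylinder at (12, 16) contributes a regular 6-gon of circumradius 8.5 (area = (6/2)·8.500²·sin(360°/6) = 187.71 mm²); the r=8 cylinder at (12.5, 11.5) contributes a regular 6-gon of circumradius 8 (area = (6/2)·8.000²·sin(360°/6) = 166.28 mm²); After the difference (first − rest): starting from the 10.5×30 cube (315.00 mm²), the r=8.5 cylinder at (12, 16) partially overlaps it — only the 71.77 mm² overlap (of its 187.71 mm²) is removed, clipping the outline; the r=8 cylinder at (12.5, 11.5) partially overlaps it — only the 18.59 mm² overlap (of its 166.28 mm²) is removed, clipping the outline — area = 224.64 mm²; the cylinder at (10.5, -2) is not intersected at this z (z outside [2.5, 20.5]); Taking the first minus the rest: none of the subtracted shapes is present at this height, so that combined region is unchanged — area = 224.64 mm². At z = 3.52: the cube is present — its section is the full 10.5×30 rectangle (area 315.00 mm²); the r=8.5 cylinder at (12, 16) contributes a regular 6-gon of circumradius 8.5 (area = (6/2)·8.500²·sin(360°/6) = 187.71 mm²); the r=8 cylinder at (12.5, 11.5) gives a regular 6-gon of circumradius 8 (constant along its height) (area = (6/2)·8.000²·sin(360°/6) = 166.28 mm²); After the difference (first − rest): starting from the 10.5×30 cube (315.00 mm²), the r=8.5 cylinder at (12, 16) partially overlaps it — only the 71.77 mm² overlap (of its 187.71 mm²) is removed, clipping the outline; the r=8 cylinder at (12.5, 11.5) partially overlaps it — only the 18.59 mm² overlap (of its 166.28 mm²) is removed, clipping the outline — area = 224.64 mm²; the r=6 cylinder at (10.5, -2) contributes a regular 6-gon of circumradius 6 (area = (6/2)·6.000²·sin(360°/6) = 93.53 mm²); Subtracting the remaining from the first: starting from that combined region (224.64 mm²), the r=6 cylinder at (10.5, -2) partially overlaps it — only the 12.54 mm² overlap (of its 93.53 mm²) is removed, clipping the outline — area = 212.10 mm². Checking containment: the cross-section at z = 3.52 is a subset of the cross-section at z = 1.28.

entirely on top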